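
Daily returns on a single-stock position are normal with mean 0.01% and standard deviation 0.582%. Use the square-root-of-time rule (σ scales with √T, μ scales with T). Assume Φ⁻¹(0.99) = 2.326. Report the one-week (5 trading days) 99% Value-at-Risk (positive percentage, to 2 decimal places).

σ_{5d} = 0.582% × √5 = 1.301%; μ_{5d} = 5 × 0.01% = 0.050%.
VaR = −(0.050%) + 2.326 × 1.301% = 2.976%.

2.98%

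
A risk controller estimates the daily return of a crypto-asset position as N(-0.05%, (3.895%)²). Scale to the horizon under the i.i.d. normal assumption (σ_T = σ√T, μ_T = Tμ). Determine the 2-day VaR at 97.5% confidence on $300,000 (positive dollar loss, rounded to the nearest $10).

At 97.5%, z = 1.960.
σ_{2d} = 3.895% × √2 = 5.508%; μ_{2d} = 2 × -0.05% = -0.100%.
VaR = −(-0.100%) + 1.960 × 5.508% = 10.896%.
On $300,000: 0.10896 × $300,000 = $32,688.

$32,690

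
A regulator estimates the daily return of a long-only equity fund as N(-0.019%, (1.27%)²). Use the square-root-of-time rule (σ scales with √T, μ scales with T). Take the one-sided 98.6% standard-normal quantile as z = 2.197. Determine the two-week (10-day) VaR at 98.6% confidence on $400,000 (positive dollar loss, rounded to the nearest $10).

$36,050

σ_{10d} = 1.27% × √10 = 4.016%; μ_{10d} = 10 × -0.019% = -0.190%.
VaR = −(-0.190%) + 2.197 × 4.016% = 9.013%.
On $400,000: 0.09013 × $400,000 = $36,052.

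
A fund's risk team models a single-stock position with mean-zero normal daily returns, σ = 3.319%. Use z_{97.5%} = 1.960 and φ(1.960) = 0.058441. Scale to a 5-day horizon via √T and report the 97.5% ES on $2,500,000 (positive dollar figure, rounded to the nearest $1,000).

σ_{5d} = 3.319% × √5 = 7.422%.
ES multiplier = φ(z)/(1−α) = 0.058441/0.025 = 2.338.
ES = 7.422% × 2.338 = 17.353%; on $2,500,000: $433,825.

$434,000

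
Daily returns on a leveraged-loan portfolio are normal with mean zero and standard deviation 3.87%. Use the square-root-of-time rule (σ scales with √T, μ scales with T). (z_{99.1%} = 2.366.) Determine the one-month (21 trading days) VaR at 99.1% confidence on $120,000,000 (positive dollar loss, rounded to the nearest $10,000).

$50,350,000

σ_{21d} = 3.87% × √21 = 17.735%.
VaR = 2.366 × 17.735% = 41.961%.
On $120,000,000: 0.41961 × $120,000,000 = $50,353,200.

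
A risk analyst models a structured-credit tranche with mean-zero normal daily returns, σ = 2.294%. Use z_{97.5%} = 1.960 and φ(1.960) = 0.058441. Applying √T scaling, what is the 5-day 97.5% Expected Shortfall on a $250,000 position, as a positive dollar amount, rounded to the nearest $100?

$30,000

σ_{5d} = 2.294% × √5 = 5.130%.
ES multiplier = φ(z)/(1−α) = 0.058441/0.025 = 2.338.
ES = 5.130% × 2.338 = 11.994%; on $250,000: $29,985.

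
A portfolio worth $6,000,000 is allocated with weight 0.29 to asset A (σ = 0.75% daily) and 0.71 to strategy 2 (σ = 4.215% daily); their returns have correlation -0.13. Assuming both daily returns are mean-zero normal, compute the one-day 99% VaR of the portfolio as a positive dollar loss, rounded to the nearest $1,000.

σ_p² = 0.29²·0.75² + 0.71²·4.215² + 2·-0.13·0.29·0.71·0.75·4.215 = 8.8340 (%²).
σ_p = √8.8340 = 2.972%.
At 99%, z = 2.326.
VaR = 2.326 × 2.972% = 6.913%; on $6,000,000 that is $414,780.

$415,000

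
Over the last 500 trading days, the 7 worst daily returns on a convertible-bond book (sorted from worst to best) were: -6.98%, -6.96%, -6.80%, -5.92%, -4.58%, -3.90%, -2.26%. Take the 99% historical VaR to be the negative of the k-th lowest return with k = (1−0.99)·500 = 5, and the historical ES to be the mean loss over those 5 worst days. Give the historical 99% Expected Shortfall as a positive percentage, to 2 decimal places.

6.25%

The 5 worst returns sum to -31.24%.
ES = −(-31.24%) / 5 = 6.248% ≈ 6.25%.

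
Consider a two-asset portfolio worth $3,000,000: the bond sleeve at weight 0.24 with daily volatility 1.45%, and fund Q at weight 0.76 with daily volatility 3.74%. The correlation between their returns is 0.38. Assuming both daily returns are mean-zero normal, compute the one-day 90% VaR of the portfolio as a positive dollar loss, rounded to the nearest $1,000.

$115,000

σ_p² = 0.24²·1.45² + 0.76²·3.74² + 2·0.38·0.24·0.76·1.45·3.74 = 8.9521 (%²).
σ_p = √8.9521 = 2.992%.
At 90%, z = 1.282.
VaR = 1.282 × 2.992% = 3.836%; on $3,000,000 that is $115,080.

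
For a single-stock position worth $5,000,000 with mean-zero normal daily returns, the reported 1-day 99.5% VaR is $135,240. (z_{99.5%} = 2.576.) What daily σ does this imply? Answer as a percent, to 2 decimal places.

VaR as a fraction: $135,240 / $5,000,000 = 2.705%.
σ = VaR / z = 2.705% / 2.576 = 1.050%.

1.05%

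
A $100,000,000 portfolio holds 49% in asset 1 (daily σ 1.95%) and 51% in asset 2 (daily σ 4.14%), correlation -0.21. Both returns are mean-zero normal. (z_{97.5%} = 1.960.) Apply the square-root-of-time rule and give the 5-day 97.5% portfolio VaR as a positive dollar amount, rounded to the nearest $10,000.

σ_p = √(0.49²·1.95² + 0.51²·4.14² + 2·-0.21·0.49·0.51·1.95·4.14) = 2.127%.
σ_{5d} = 2.127% × √5 = 4.756%.
VaR = 1.960 × 4.756% = 9.322%; on $100,000,000 that is $9,322,000.

$9,320,000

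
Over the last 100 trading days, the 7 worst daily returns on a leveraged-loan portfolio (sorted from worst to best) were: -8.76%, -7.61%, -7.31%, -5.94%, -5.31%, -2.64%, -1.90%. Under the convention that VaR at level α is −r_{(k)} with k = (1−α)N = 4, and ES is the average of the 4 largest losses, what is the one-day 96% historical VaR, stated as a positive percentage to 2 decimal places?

k = 4; the 4th lowest return is -5.94%, so VaR = 5.94%.

5.94%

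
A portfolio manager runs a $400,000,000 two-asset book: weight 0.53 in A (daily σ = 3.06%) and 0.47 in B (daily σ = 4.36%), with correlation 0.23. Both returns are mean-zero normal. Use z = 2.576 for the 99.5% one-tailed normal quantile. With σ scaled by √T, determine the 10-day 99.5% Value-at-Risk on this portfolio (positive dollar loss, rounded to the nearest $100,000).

$94,200,000

σ_p = √(0.53²·3.06² + 0.47²·4.36² + 2·0.23·0.53·0.47·3.06·4.36) = 2.891%.
σ_{10d} = 2.891% × √10 = 9.142%.
VaR = 2.576 × 9.142% = 23.550%; on $400,000,000 that is $94,200,000.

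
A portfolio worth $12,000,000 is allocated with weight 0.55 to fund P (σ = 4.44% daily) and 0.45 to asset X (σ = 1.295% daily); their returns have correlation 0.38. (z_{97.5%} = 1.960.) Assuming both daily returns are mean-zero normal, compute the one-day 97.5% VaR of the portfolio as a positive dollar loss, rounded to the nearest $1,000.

σ_p² = 0.55²·4.44² + 0.45²·1.295² + 2·0.38·0.55·0.45·4.44·1.295 = 7.3845 (%²).
σ_p = √7.3845 = 2.717%.
VaR = 1.960 × 2.717% = 5.325%; on $12,000,000 that is $639,000.

$639,000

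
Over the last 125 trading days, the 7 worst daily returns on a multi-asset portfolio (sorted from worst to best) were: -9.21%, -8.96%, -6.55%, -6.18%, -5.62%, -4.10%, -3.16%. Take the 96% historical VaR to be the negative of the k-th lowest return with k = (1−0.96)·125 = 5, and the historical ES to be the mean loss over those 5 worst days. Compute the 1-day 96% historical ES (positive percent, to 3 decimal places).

The 5 worst returns sum to -36.52%.
ES = −(-36.52%) / 5 = 7.304%.

7.304%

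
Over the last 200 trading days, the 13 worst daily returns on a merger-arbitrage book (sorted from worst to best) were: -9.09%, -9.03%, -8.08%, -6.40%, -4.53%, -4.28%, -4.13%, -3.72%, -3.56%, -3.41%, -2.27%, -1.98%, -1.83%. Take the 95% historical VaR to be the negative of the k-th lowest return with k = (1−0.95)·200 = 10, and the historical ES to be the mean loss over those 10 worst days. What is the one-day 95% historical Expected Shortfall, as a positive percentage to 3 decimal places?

5.623%

The 10 worst returns sum to -56.23%.
ES = −(-56.23%) / 10 = 5.623%.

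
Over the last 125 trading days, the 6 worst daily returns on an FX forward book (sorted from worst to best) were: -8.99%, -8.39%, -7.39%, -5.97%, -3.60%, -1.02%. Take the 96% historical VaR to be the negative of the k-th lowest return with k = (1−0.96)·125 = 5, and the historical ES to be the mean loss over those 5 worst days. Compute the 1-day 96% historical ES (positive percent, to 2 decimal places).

The 5 worst returns sum to -34.34%.
ES = −(-34.34%) / 5 = 6.868% ≈ 6.87%.

6.87%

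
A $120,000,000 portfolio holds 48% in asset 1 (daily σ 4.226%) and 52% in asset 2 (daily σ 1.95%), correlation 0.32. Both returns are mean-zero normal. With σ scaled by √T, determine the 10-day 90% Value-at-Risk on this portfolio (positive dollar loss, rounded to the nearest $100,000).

$12,400,000

σ_p = √(0.48²·4.226² + 0.52²·1.95² + 2·0.32·0.48·0.52·4.226·1.95) = 2.542%.
σ_{10d} = 2.542% × √10 = 8.039%.
z(90%) = 1.282.
VaR = 1.282 × 8.039% = 10.306%; on $120,000,000 that is $12,367,200.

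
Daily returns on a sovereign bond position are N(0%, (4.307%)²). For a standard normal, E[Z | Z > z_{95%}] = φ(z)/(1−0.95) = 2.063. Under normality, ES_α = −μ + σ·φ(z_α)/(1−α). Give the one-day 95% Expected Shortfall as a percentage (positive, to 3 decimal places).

8.885%

ES = 4.307% × 2.063 = 8.885%.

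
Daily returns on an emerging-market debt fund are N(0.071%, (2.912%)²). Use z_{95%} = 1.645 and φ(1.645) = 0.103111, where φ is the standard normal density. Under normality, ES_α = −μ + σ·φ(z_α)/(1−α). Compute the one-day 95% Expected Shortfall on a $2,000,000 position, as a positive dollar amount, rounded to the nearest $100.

$118,700

Tail multiplier: φ(z)/(1−α) = 0.103111 / 0.05 = 2.062.
ES = −(0.071%) + 2.912% × 2.062 = 5.934%.
On $2,000,000: 0.05934 × $2,000,000 = $118,680.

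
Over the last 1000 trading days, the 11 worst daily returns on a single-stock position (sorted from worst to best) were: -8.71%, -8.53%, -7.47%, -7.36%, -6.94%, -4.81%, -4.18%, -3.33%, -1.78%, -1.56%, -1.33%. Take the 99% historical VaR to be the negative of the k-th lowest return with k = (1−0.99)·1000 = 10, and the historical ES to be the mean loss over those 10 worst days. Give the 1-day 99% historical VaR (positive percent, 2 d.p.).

1.56%

k = 10; the 10th lowest return is -1.56%, so VaR = 1.56%.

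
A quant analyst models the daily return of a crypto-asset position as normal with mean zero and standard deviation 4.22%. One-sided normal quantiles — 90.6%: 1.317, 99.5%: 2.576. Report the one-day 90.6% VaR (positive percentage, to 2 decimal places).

5.56%

VaR = z·σ = 1.317 × 4.22% = 5.558%.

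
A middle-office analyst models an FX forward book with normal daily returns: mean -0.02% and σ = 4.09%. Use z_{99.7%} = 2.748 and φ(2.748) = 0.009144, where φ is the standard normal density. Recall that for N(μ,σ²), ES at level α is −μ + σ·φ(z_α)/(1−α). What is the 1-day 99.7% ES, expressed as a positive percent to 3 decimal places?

12.486%

Tail multiplier: φ(z)/(1−α) = 0.009144 / 0.003 = 3.048.
ES = −(-0.02%) + 4.09% × 3.048 = 12.486%.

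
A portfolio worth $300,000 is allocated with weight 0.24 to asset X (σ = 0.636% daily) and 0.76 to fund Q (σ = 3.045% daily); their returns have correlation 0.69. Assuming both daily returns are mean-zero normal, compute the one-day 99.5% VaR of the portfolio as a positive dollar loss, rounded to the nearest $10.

$18,720

σ_p² = 0.24²·0.636² + 0.76²·3.045² + 2·0.69·0.24·0.76·0.636·3.045 = 5.8663 (%²).
σ_p = √5.8663 = 2.422%.
At 99.5%, z = 2.576.
VaR = 2.576 × 2.422% = 6.239%; on $300,000 that is $18,717.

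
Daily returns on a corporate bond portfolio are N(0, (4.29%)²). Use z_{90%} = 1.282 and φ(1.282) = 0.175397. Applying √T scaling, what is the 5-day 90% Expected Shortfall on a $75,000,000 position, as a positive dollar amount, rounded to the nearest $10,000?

$12,620,000

σ_{5d} = 4.29% × √5 = 9.593%.
ES multiplier = φ(z)/(1−α) = 0.175397/0.1 = 1.754.
ES = 9.593% × 1.754 = 16.826%; on $75,000,000: $12,619,500.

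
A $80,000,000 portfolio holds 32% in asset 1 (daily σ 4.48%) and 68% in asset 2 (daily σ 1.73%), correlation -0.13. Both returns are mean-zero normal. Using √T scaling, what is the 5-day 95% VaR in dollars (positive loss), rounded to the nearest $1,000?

$5,097,000

σ_p = √(0.32²·4.48² + 0.68²·1.73² + 2·-0.13·0.32·0.68·4.48·1.73) = 1.732%.
σ_{5d} = 1.732% × √5 = 3.873%.
z(95%) = 1.645.
VaR = 1.645 × 3.873% = 6.371%; on $80,000,000 that is $5,096,800.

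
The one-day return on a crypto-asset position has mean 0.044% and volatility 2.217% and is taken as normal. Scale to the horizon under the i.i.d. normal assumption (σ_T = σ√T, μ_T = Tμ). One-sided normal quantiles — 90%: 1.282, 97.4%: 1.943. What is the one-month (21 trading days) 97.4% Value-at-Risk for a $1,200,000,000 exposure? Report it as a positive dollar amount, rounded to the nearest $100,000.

σ_{21d} = 2.217% × √21 = 10.160%; μ_{21d} = 21 × 0.044% = 0.924%.
VaR = −(0.924%) + 1.943 × 10.160% = 18.817%.
On $1,200,000,000: 0.18817 × $1,200,000,000 = $225,804,000.

$225,800,000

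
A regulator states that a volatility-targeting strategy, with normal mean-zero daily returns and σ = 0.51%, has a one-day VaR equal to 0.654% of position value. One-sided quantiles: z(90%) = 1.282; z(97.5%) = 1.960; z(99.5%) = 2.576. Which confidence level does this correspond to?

90%

Implied z = VaR/σ = 0.654 / 0.51 = 1.282.
This matches z(90%) = 1.282.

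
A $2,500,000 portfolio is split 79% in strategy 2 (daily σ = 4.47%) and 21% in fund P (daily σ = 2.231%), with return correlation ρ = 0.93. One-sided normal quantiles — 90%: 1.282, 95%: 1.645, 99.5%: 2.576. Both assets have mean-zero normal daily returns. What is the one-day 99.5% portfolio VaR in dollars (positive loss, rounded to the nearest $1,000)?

$256,000

σ_p² = 0.79²·4.47² + 0.21²·2.231² + 2·0.93·0.79·0.21·4.47·2.231 = 15.7669 (%²).
σ_p = √15.7669 = 3.971%.
VaR = 2.576 × 3.971% = 10.229%; on $2,500,000 that is $255,725.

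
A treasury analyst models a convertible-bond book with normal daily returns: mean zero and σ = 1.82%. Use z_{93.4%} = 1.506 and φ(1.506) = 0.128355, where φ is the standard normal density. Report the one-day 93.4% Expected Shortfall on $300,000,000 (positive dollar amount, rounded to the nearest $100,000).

$10,600,000

Tail multiplier: φ(z)/(1−α) = 0.128355 / 0.066 = 1.945.
ES = 1.82% × 1.945 = 3.540%.
On $300,000,000: 0.03540 × $300,000,000 = $10,620,000.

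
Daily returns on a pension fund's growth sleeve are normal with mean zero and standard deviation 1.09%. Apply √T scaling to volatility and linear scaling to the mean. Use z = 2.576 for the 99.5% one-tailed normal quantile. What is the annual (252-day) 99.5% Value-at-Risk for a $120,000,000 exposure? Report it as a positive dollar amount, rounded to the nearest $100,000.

$53,500,000

σ_{252d} = 1.09% × √252 = 17.303%.
VaR = 2.576 × 17.303% = 44.573%.
On $120,000,000: 0.44573 × $120,000,000 = $53,487,600.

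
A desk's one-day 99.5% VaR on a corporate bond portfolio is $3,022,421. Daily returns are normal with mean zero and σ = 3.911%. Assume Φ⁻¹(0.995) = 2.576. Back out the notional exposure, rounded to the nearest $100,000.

VaR as a fraction of value: z·σ = 2.576 × 3.911% = 10.0747%.
Position = $3,022,421 / 0.100747 = $30,000,002.

$30,000,000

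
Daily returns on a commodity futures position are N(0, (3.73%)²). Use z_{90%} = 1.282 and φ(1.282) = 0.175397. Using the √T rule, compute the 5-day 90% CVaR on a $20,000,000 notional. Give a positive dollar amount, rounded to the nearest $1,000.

$2,926,000

σ_{5d} = 3.73% × √5 = 8.341%.
ES multiplier = φ(z)/(1−α) = 0.175397/0.1 = 1.754.
ES = 8.341% × 1.754 = 14.630%; on $20,000,000: $2,926,000.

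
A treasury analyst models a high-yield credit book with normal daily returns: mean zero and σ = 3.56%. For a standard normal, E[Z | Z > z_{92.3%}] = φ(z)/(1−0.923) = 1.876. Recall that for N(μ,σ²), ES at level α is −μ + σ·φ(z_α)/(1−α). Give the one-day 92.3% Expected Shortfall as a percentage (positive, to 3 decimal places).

ES = 3.56% × 1.876 = 6.679%.

6.679%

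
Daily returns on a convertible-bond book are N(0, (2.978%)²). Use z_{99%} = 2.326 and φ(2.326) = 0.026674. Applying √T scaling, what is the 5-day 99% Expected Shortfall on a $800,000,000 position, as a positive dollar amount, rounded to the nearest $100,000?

$142,100,000

σ_{5d} = 2.978% × √5 = 6.659%.
ES multiplier = φ(z)/(1−α) = 0.026674/0.01 = 2.667.
ES = 6.659% × 2.667 = 17.760%; on $800,000,000: $142,080,000.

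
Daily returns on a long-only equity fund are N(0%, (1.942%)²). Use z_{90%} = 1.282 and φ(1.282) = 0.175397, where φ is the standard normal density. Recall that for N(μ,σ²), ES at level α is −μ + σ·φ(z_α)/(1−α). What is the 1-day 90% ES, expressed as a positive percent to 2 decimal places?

Tail multiplier: φ(z)/(1−α) = 0.175397 / 0.1 = 1.754.
ES = 1.942% × 1.754 = 3.406%.

3.41%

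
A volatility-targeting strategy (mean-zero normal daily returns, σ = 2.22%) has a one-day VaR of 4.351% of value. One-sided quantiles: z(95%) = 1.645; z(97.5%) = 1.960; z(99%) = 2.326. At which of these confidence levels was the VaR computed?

Implied z = VaR/σ = 4.351 / 2.22 = 1.960.
This matches z(97.5%) = 1.960.

97.5%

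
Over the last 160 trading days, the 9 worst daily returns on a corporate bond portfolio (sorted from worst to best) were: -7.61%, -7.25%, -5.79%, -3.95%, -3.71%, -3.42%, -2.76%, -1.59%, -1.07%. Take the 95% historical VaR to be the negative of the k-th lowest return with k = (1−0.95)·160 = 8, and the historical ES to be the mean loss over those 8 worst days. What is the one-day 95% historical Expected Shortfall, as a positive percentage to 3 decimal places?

4.510%

The 8 worst returns sum to -36.08%.
ES = −(-36.08%) / 8 = 4.51% ≈ 4.510%.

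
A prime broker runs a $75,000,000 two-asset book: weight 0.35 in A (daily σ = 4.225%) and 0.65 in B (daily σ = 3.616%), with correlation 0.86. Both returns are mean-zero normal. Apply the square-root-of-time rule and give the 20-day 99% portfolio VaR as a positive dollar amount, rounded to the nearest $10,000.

$28,870,000

σ_p = √(0.35²·4.225² + 0.65²·3.616² + 2·0.86·0.35·0.65·4.225·3.616) = 3.700%.
σ_{20d} = 3.700% × √20 = 16.547%.
z(99%) = 2.326.
VaR = 2.326 × 16.547% = 38.488%; on $75,000,000 that is $28,866,000.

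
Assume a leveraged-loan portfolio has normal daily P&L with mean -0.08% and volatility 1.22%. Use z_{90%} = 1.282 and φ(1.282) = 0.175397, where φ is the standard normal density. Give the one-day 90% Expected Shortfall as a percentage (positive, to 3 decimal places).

Tail multiplier: φ(z)/(1−α) = 0.175397 / 0.1 = 1.754.
ES = −(-0.08%) + 1.22% × 1.754 = 2.220%.

2.220%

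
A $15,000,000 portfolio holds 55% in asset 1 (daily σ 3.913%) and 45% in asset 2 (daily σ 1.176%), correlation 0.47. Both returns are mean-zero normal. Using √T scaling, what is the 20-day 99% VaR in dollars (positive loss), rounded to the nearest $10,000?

$3,820,000

σ_p = √(0.55²·3.913² + 0.45²·1.176² + 2·0.47·0.55·0.45·3.913·1.176) = 2.446%.
σ_{20d} = 2.446% × √20 = 10.939%.
z(99%) = 2.326.
VaR = 2.326 × 10.939% = 25.444%; on $15,000,000 that is $3,816,600.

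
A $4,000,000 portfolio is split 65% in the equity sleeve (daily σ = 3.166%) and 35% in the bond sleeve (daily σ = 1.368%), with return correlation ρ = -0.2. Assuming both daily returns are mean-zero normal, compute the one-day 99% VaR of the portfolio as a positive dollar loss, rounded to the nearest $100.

$187,700

σ_p² = 0.65²·3.166² + 0.35²·1.368² + 2·-0.2·0.65·0.35·3.166·1.368 = 4.0701 (%²).
σ_p = √4.0701 = 2.017%.
At 99%, z = 2.326.
VaR = 2.326 × 2.017% = 4.692%; on $4,000,000 that is $187,680.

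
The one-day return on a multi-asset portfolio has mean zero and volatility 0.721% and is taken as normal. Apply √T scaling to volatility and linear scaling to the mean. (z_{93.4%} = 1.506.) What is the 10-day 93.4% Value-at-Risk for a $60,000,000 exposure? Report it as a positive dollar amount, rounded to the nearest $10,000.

σ_{10d} = 0.721% × √10 = 2.280%.
VaR = 1.506 × 2.280% = 3.434%.
On $60,000,000: 0.03434 × $60,000,000 = $2,060,400.

$2,060,000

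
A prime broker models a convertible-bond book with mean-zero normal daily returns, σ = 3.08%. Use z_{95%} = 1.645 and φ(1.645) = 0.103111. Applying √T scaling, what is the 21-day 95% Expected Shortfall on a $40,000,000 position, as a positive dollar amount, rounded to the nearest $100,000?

$11,600,000

σ_{21d} = 3.08% × √21 = 14.114%.
ES multiplier = φ(z)/(1−α) = 0.103111/0.05 = 2.062.
ES = 14.114% × 2.062 = 29.103%; on $40,000,000: $11,641,200.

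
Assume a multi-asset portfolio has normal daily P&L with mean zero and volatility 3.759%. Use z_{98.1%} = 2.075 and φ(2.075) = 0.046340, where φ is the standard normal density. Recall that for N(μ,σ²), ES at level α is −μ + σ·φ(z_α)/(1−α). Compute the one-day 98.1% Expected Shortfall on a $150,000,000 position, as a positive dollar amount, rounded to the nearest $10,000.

$13,750,000

Tail multiplier: φ(z)/(1−α) = 0.046340 / 0.019 = 2.439.
ES = 3.759% × 2.439 = 9.168%.
On $150,000,000: 0.09168 × $150,000,000 = $13,752,000.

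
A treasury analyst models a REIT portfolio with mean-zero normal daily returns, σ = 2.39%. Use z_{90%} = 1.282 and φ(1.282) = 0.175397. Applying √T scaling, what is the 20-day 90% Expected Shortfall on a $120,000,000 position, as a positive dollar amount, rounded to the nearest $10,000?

$22,500,000

σ_{20d} = 2.39% × √20 = 10.688%.
ES multiplier = φ(z)/(1−α) = 0.175397/0.1 = 1.754.
ES = 10.688% × 1.754 = 18.747%; on $120,000,000: $22,496,400.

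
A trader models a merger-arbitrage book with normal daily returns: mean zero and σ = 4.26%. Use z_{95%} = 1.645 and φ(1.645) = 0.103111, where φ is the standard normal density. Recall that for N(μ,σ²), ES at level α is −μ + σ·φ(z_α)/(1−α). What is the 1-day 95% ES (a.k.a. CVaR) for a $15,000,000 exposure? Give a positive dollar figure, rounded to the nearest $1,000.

Tail multiplier: φ(z)/(1−α) = 0.103111 / 0.05 = 2.062.
ES = 4.26% × 2.062 = 8.784%.
On $15,000,000: 0.08784 × $15,000,000 = $1,317,600.

$1,318,000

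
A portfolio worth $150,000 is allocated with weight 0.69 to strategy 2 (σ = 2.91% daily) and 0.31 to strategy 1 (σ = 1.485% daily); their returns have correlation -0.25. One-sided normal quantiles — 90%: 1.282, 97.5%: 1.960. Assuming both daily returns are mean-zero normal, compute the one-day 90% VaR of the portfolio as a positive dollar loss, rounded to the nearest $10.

$3,740

σ_p² = 0.69²·2.91² + 0.31²·1.485² + 2·-0.25·0.69·0.31·2.91·1.485 = 3.7814 (%²).
σ_p = √3.7814 = 1.945%.
VaR = 1.282 × 1.945% = 2.493%; on $150,000 that is $3,739.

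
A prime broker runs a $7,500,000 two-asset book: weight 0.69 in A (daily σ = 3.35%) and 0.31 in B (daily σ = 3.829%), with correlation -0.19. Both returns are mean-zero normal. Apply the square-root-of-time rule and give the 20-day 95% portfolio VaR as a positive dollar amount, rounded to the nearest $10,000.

σ_p = √(0.69²·3.35² + 0.31²·3.829² + 2·-0.19·0.69·0.31·3.35·3.829) = 2.389%.
σ_{20d} = 2.389% × √20 = 10.684%.
z(95%) = 1.645.
VaR = 1.645 × 10.684% = 17.575%; on $7,500,000 that is $1,318,125.

$1,320,000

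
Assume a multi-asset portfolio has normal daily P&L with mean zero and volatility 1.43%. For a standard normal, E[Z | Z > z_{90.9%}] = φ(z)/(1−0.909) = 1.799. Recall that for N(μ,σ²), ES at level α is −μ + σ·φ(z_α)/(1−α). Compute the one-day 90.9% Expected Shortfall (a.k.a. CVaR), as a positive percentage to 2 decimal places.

2.57%

ES = 1.43% × 1.799 = 2.573%.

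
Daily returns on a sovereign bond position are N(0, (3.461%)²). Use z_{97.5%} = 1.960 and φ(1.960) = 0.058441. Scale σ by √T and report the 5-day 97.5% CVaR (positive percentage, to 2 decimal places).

σ_{5d} = 3.461% × √5 = 7.739%.
ES multiplier = φ(z)/(1−α) = 0.058441/0.025 = 2.338.
ES = 7.739% × 2.338 = 18.094%.

18.09%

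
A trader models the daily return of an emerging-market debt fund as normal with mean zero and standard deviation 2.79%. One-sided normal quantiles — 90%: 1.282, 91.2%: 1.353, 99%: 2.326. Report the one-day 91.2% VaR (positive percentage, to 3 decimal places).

VaR = z·σ = 1.353 × 2.79% = 3.775%.

3.775%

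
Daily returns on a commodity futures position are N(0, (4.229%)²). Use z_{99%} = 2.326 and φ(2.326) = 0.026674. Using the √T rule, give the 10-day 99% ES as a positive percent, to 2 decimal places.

35.67%

σ_{10d} = 4.229% × √10 = 13.373%.
ES multiplier = φ(z)/(1−α) = 0.026674/0.01 = 2.667.
ES = 13.373% × 2.667 = 35.666%.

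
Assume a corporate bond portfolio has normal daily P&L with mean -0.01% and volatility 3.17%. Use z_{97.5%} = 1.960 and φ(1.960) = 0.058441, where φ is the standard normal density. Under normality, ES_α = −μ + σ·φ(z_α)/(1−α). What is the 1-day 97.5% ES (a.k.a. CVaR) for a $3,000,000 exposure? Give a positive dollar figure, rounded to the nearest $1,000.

Tail multiplier: φ(z)/(1−α) = 0.058441 / 0.025 = 2.338.
ES = −(-0.01%) + 3.17% × 2.338 = 7.421%.
On $3,000,000: 0.07421 × $3,000,000 = $222,630.

$223,000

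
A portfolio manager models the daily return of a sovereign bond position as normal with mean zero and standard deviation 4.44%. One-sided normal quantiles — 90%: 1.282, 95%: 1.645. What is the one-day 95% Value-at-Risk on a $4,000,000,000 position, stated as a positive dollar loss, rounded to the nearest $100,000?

$292,200,000

VaR = z·σ = 1.645 × 4.44% = 7.304%.
On $4,000,000,000: 0.07304 × $4,000,000,000 = $292,160,000.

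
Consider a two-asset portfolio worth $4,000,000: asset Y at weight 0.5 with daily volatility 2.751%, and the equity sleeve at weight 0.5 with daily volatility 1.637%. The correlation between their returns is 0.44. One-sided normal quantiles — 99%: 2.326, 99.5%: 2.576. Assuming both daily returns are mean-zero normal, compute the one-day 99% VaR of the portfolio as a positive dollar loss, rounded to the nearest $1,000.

$175,000

σ_p² = 0.5²·2.751² + 0.5²·1.637² + 2·0.44·0.5·0.5·2.751·1.637 = 3.5527 (%²).
σ_p = √3.5527 = 1.885%.
VaR = 2.326 × 1.885% = 4.385%; on $4,000,000 that is $175,400.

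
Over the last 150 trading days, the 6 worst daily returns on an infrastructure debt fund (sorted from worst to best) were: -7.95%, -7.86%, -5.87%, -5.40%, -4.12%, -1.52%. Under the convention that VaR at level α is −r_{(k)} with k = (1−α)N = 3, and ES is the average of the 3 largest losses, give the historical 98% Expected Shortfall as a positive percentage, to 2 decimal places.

The 3 worst returns sum to -21.68%.
ES = −(-21.68%) / 3 = 7.2266…% ≈ 7.23%.

7.23%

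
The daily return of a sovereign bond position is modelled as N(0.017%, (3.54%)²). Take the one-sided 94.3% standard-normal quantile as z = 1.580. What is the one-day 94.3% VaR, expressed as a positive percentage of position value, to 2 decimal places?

VaR = −μ + z·σ = −(0.017%) + 1.580 × 3.54% = 5.576%.

5.58%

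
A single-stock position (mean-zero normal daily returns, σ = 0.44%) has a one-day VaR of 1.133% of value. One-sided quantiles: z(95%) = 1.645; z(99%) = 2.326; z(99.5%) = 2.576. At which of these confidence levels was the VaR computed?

99.5%

Implied z = VaR/σ = 1.133 / 0.44 = 2.575.
This matches z(99.5%) = 2.576.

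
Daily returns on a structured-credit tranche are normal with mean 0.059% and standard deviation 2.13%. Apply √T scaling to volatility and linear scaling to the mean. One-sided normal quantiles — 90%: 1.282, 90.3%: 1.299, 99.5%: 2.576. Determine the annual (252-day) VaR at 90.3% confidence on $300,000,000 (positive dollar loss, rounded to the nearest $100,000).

$87,200,000

σ_{252d} = 2.13% × √252 = 33.813%; μ_{252d} = 252 × 0.059% = 14.868%.
VaR = −(14.868%) + 1.299 × 33.813% = 29.055%.
On $300,000,000: 0.29055 × $300,000,000 = $87,165,000.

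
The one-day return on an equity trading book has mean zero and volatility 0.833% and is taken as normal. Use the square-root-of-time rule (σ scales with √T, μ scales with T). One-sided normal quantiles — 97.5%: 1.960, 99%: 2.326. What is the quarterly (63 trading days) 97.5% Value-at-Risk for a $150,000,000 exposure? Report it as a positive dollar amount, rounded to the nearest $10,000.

σ_{63d} = 0.833% × √63 = 6.612%.
VaR = 1.960 × 6.612% = 12.960%.
On $150,000,000: 0.12960 × $150,000,000 = $19,440,000.

$19,440,000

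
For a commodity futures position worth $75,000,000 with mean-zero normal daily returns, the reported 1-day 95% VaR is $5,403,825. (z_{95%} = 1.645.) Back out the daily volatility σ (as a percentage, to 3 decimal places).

VaR as a fraction: $5,403,825 / $75,000,000 = 7.205%.
σ = VaR / z = 7.205% / 1.645 = 4.380%.

4.380%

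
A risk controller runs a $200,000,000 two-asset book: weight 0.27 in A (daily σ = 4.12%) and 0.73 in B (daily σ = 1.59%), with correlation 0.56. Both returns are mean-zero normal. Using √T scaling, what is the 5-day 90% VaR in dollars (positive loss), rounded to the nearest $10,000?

σ_p = √(0.27²·4.12² + 0.73²·1.59² + 2·0.56·0.27·0.73·4.12·1.59) = 2.008%.
σ_{5d} = 2.008% × √5 = 4.490%.
z(90%) = 1.282.
VaR = 1.282 × 4.490% = 5.756%; on $200,000,000 that is $11,512,000.

$11,510,000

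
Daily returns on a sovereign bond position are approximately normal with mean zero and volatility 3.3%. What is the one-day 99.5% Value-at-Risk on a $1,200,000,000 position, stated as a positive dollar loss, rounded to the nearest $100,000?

$102,000,000

At 99.5% one-sided, z = 2.576.
VaR = z·σ = 2.576 × 3.3% = 8.501%.
On $1,200,000,000: 0.08501 × $1,200,000,000 = $102,012,000.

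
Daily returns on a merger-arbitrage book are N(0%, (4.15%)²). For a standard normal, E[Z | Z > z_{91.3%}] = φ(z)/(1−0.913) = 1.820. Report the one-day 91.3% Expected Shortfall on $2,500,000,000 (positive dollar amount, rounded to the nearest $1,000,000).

ES = 4.15% × 1.820 = 7.553%.
On $2,500,000,000: 0.07553 × $2,500,000,000 = $188,825,000.

$189,000,000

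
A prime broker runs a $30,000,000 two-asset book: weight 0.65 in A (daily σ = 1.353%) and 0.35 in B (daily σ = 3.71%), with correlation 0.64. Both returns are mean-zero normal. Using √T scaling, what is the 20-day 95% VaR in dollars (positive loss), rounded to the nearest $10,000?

$4,370,000

σ_p = √(0.65²·1.353² + 0.35²·3.71² + 2·0.64·0.65·0.35·1.353·3.71) = 1.980%.
σ_{20d} = 1.980% × √20 = 8.855%.
z(95%) = 1.645.
VaR = 1.645 × 8.855% = 14.566%; on $30,000,000 that is $4,369,800.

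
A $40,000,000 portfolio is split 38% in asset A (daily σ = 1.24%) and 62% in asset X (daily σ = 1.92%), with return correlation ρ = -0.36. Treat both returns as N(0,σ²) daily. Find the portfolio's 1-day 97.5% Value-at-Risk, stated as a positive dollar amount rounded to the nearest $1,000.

$871,000

σ_p² = 0.38²·1.24² + 0.62²·1.92² + 2·-0.36·0.38·0.62·1.24·1.92 = 1.2352 (%²).
σ_p = √1.2352 = 1.111%.
At 97.5%, z = 1.960.
VaR = 1.960 × 1.111% = 2.178%; on $40,000,000 that is $871,200.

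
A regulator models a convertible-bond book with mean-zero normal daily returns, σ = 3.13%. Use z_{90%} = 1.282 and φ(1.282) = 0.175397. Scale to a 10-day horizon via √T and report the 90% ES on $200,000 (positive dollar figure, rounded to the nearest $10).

$34,720

σ_{10d} = 3.13% × √10 = 9.898%.
ES multiplier = φ(z)/(1−α) = 0.175397/0.1 = 1.754.
ES = 9.898% × 1.754 = 17.361%; on $200,000: $34,722.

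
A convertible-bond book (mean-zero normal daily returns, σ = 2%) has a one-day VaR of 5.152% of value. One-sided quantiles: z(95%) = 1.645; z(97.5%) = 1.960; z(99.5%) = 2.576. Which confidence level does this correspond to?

99.5%

Implied z = VaR/σ = 5.152 / 2 = 2.576.
This matches z(99.5%) = 2.576.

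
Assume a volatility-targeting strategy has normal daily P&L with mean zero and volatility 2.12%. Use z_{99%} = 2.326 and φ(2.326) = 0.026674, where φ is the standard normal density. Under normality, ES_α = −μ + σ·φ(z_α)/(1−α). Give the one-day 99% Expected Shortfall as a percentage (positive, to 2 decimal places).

Tail multiplier: φ(z)/(1−α) = 0.026674 / 0.01 = 2.667.
ES = 2.12% × 2.667 = 5.654%.

5.65%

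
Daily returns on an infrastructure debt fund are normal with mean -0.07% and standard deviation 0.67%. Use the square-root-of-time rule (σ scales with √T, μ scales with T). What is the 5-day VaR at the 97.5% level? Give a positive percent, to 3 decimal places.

At 97.5%, z = 1.960.
σ_{5d} = 0.67% × √5 = 1.498%; μ_{5d} = 5 × -0.07% = -0.350%.
VaR = −(-0.350%) + 1.960 × 1.498% = 3.286%.

3.286%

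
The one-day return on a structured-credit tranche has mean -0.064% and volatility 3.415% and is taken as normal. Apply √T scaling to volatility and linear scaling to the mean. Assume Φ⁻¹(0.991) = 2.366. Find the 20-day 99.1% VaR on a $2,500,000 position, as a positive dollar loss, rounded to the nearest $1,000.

$935,000

σ_{20d} = 3.415% × √20 = 15.272%; μ_{20d} = 20 × -0.064% = -1.280%.
VaR = −(-1.280%) + 2.366 × 15.272% = 37.414%.
On $2,500,000: 0.37414 × $2,500,000 = $935,350.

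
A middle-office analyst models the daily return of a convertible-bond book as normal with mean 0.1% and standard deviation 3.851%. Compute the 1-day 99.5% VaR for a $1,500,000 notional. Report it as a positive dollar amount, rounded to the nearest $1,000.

$147,000

At 99.5% one-sided, z = 2.576.
VaR = −μ + z·σ = −(0.1%) + 2.576 × 3.851% = 9.820%.
On $1,500,000: 0.09820 × $1,500,000 = $147,300.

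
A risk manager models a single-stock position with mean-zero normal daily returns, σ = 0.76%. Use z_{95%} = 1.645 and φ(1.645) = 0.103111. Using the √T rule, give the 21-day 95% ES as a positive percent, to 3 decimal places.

7.182%

σ_{21d} = 0.76% × √21 = 3.483%.
ES multiplier = φ(z)/(1−α) = 0.103111/0.05 = 2.062.
ES = 3.483% × 2.062 = 7.182%.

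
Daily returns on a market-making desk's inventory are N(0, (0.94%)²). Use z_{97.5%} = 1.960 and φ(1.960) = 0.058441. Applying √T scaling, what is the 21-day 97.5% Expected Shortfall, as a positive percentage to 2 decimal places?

10.07%

σ_{21d} = 0.94% × √21 = 4.308%.
ES multiplier = φ(z)/(1−α) = 0.058441/0.025 = 2.338.
ES = 4.308% × 2.338 = 10.072%.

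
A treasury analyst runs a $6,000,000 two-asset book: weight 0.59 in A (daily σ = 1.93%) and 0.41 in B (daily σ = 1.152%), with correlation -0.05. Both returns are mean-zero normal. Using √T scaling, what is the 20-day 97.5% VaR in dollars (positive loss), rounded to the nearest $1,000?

σ_p = √(0.59²·1.93² + 0.41²·1.152² + 2·-0.05·0.59·0.41·1.93·1.152) = 1.211%.
σ_{20d} = 1.211% × √20 = 5.416%.
z(97.5%) = 1.960.
VaR = 1.960 × 5.416% = 10.615%; on $6,000,000 that is $636,900.

$637,000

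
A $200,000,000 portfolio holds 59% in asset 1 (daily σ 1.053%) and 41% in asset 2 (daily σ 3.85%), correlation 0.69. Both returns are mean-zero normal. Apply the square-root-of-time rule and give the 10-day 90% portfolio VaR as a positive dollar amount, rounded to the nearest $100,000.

σ_p = √(0.59²·1.053² + 0.41²·3.85² + 2·0.69·0.59·0.41·1.053·3.85) = 2.057%.
σ_{10d} = 2.057% × √10 = 6.505%.
z(90%) = 1.282.
VaR = 1.282 × 6.505% = 8.339%; on $200,000,000 that is $16,678,000.

$16,700,000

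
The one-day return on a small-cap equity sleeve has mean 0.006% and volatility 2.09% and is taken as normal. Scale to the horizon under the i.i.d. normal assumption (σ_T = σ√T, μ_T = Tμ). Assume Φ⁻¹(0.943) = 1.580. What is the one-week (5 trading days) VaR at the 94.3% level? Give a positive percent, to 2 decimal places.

7.35%

σ_{5d} = 2.09% × √5 = 4.673%; μ_{5d} = 5 × 0.006% = 0.030%.
VaR = −(0.030%) + 1.580 × 4.673% = 7.353%.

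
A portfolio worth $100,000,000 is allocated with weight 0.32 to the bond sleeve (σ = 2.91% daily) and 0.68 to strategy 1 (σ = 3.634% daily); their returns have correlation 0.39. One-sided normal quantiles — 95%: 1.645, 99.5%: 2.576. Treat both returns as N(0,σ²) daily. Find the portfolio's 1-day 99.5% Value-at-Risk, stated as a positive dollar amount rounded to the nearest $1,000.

$7,628,000

σ_p² = 0.32²·2.91² + 0.68²·3.634² + 2·0.39·0.32·0.68·2.91·3.634 = 8.7684 (%²).
σ_p = √8.7684 = 2.961%.
VaR = 2.576 × 2.961% = 7.628%; on $100,000,000 that is $7,628,000.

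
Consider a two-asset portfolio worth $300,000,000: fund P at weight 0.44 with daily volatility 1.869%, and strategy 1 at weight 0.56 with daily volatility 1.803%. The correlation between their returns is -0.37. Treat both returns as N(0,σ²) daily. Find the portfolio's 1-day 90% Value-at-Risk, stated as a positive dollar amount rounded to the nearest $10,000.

σ_p² = 0.44²·1.869² + 0.56²·1.803² + 2·-0.37·0.44·0.56·1.869·1.803 = 1.0813 (%²).
σ_p = √1.0813 = 1.040%.
At 90%, z = 1.282.
VaR = 1.282 × 1.040% = 1.333%; on $300,000,000 that is $3,999,000.

$4,000,000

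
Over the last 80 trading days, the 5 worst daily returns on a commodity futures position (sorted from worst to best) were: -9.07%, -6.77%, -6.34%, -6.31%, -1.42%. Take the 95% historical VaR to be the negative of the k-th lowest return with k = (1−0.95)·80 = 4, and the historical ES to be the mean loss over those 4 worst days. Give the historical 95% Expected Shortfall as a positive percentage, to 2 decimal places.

The 4 worst returns sum to -28.49%.
ES = −(-28.49%) / 4 = 7.1225% ≈ 7.12%.

7.12%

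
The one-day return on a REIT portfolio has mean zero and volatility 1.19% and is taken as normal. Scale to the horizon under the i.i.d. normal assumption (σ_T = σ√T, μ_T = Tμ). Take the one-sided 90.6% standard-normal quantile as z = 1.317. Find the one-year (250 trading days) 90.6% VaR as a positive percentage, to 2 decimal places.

σ_{250d} = 1.19% × √250 = 18.816%.
VaR = 1.317 × 18.816% = 24.781%.

24.78%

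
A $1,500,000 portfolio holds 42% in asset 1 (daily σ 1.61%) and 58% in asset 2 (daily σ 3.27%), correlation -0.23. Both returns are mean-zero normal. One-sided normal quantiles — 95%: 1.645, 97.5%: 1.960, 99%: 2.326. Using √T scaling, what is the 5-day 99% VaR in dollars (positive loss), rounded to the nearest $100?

$145,200

σ_p = √(0.42²·1.61² + 0.58²·3.27² + 2·-0.23·0.42·0.58·1.61·3.27) = 1.861%.
σ_{5d} = 1.861% × √5 = 4.161%.
VaR = 2.326 × 4.161% = 9.678%; on $1,500,000 that is $145,170.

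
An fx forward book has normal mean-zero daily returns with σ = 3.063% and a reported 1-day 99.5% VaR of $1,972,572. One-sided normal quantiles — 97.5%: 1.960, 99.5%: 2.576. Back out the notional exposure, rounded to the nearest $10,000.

$25,000,000

VaR as a fraction of value: z·σ = 2.576 × 3.063% = 7.89029%.
Position = $1,972,572 / 0.0789029 = $25,000,000.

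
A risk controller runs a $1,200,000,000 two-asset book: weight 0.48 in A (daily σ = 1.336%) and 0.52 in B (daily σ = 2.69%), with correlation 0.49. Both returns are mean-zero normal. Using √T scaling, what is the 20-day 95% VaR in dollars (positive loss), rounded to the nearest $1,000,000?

σ_p = √(0.48²·1.336² + 0.52²·2.69² + 2·0.49·0.48·0.52·1.336·2.69) = 1.802%.
σ_{20d} = 1.802% × √20 = 8.059%.
z(95%) = 1.645.
VaR = 1.645 × 8.059% = 13.257%; on $1,200,000,000 that is $159,084,000.

$159,000,000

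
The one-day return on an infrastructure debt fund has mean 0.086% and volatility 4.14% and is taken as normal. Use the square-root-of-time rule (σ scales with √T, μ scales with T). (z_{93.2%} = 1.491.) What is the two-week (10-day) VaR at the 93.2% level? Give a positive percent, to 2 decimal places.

σ_{10d} = 4.14% × √10 = 13.092%; μ_{10d} = 10 × 0.086% = 0.860%.
VaR = −(0.860%) + 1.491 × 13.092% = 18.660%.

18.66%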